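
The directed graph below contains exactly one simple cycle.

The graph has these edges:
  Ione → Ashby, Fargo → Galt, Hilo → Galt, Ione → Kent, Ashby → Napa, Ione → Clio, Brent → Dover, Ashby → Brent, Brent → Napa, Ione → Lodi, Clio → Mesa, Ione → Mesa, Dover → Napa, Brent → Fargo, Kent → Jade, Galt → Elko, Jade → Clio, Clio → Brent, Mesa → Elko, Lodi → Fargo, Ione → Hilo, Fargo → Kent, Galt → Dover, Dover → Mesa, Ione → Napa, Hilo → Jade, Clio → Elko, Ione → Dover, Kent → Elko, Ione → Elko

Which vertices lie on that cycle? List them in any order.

DFS with gray/black marking from Brent:
Brent gray
  Fargo gray
    Kent gray
      Jade gray
        Clio gray
          Elko gray
          Elko black
          Clio→Brent: Brent is gray → back edge
Back edge closes the cycle Brent → Fargo → Kent → Jade → Clio → Brent; its vertices are {Clio, Jade, Kent, Brent, Fargo}.

Clio, Jade, Kent, Brent, Fargo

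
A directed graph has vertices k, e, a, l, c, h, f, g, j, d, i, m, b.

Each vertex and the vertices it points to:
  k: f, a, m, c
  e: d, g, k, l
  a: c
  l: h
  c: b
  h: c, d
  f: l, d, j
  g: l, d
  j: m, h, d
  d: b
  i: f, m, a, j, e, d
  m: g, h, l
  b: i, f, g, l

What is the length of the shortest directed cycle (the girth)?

For each vertex v, BFS finds the shortest path from v back to v.
The shortest such closed walk is b → g → d → b, length 3.

3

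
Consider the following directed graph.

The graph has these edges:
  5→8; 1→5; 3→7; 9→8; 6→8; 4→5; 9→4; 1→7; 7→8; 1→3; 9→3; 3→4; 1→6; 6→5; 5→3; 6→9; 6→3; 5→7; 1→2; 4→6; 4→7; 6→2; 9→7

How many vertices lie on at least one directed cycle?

A vertex is on a directed cycle iff it belongs to a strongly connected component of size ≥ 2 (or has a self-loop).
The vertices on cycles are {3, 4, 5, 6, 9} — 5 in total.

5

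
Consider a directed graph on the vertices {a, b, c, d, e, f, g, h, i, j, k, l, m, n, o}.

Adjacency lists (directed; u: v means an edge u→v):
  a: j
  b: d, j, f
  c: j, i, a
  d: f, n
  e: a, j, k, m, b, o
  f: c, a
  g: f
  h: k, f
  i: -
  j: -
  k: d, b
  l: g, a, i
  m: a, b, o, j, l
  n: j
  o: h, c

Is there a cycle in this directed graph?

No

DFS with white/gray/black marking, starting from o:
o gray
  h gray
    k gray
      d gray
        f gray
          c gray
            j gray
            j black
            i gray
            i black
            a gray
              a→j: j black — skip
            a black
          c black
          f→a: a black — skip
        f black
        n gray
          n→j: j black — skip
        n black
      d black
      b gray
        b→d: d black — skip
        b→j: j black — skip
        b→f: f black — skip
      b black
    k black
    h→f: f black — skip
  h black
  o→c: c black — skip
o black
e gray
  e→a: a black — skip
  e→j: j black — skip
  e→k: k black — skip
  m gray
    m→a: a black — skip
    m→b: b black — skip
    m→o: o black — skip
    m→j: j black — skip
    l gray
      g gray
        g→f: f black — skip
      g black
      l→a: a black — skip
      l→i: i black — skip
    l black
  m black
  e→b: b black — skip
  e→o: o black — skip
e black
Every edge goes to a white or black vertex — no back edge, so the graph is acyclic.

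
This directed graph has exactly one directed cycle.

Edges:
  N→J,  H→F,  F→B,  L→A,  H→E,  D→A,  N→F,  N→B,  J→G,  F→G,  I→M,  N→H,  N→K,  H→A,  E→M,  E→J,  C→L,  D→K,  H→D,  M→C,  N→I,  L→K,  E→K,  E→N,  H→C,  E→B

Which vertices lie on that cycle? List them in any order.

E, H, N

DFS with gray/black marking from E:
E gray
  M gray
    C gray
      L gray
        A gray
        A black
        K gray
        K black
      L black
    C black
  M black
  E→K: K black — skip
  B gray
  B black
  J gray
    G gray
    G black
  J black
  N gray
    N→B: B black — skip
    H gray
      H→A: A black — skip
      F gray
        F→B: B black — skip
        F→G: G black — skip
      F black
      H→C: C black — skip
      H→E: E is gray → back edge
Back edge closes the cycle E → N → H → E; its vertices are {E, H, N}.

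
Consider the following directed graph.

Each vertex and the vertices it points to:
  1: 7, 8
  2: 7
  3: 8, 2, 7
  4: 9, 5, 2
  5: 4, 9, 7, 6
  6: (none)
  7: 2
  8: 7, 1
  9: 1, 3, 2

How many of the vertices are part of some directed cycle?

6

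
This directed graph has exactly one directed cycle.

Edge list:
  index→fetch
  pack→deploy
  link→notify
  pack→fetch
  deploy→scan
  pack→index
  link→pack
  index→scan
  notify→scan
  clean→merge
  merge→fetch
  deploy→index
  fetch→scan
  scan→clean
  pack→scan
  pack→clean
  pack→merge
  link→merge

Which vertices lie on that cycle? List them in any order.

DFS with gray/black marking from clean:
clean gray
  merge gray
    fetch gray
      scan gray
        scan→clean: clean is gray → back edge
Back edge closes the cycle clean → merge → fetch → scan → clean; its vertices are {scan, clean, fetch, merge}.

scan, clean, fetch, merge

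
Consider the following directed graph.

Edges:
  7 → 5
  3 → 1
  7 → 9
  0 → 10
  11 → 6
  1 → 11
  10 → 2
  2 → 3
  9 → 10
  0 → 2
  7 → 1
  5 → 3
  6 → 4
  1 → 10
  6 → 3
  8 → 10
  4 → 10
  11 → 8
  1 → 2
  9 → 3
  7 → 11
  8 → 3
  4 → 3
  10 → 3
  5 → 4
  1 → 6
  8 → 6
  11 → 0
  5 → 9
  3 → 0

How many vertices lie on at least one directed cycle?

9

A vertex is on a directed cycle iff it belongs to a strongly connected component of size ≥ 2 (or has a self-loop).
The vertices on cycles are {0, 1, 2, 3, 4, 6, 8, 10, 11} — 9 in total.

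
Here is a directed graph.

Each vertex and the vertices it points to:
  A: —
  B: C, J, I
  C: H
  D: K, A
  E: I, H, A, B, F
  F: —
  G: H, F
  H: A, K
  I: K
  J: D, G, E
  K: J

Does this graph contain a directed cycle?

DFS with white/gray/black marking, starting from C:
C gray
  H gray
    A gray
    A black
    K gray
      J gray
        D gray
          D→K: K is gray → back edge
Back edge found, so a cycle exists: K → J → D → K.

Yes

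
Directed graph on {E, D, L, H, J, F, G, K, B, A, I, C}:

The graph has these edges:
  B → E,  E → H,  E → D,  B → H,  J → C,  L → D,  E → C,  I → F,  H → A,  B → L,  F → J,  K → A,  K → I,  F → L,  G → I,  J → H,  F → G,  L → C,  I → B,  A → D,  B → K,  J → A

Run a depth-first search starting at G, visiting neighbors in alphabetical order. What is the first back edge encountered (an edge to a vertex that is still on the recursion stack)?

K->I

DFS from G (visiting neighbors in alphabetical order); mark gray on enter, black on exit:
G gray
  I gray
    B gray
      E gray
        C gray
        C black
        D gray
        D black
        H gray
          A gray
            A→D: D black — skip
          A black
        H black
      E black
      B→H: H black — skip
      K gray
        K→A: A black — skip
        K→I: I is gray → back edge
First back edge: K → I.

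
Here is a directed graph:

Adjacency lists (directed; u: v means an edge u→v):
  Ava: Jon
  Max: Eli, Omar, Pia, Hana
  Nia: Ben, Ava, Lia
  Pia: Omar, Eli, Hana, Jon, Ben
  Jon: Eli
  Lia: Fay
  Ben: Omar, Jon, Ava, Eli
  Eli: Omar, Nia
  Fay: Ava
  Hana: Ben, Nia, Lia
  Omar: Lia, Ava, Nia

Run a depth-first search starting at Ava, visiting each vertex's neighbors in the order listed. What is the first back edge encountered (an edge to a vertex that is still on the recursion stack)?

DFS from Ava (visiting each vertex's neighbors in the order listed); mark gray on enter, black on exit:
Ava gray
  Jon gray
    Eli gray
      Omar gray
        Lia gray
          Fay gray
            Fay→Ava: Ava is gray → back edge
First back edge: Fay → Ava.

Fay->Ava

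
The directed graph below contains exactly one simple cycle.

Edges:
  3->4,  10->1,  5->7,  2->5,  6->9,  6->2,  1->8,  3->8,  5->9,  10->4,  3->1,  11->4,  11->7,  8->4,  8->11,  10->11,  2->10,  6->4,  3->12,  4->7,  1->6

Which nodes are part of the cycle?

1, 2, 6, 10

DFS with gray/black marking from 1:
1 gray
  8 gray
    11 gray
      4 gray
        7 gray
        7 black
      4 black
      11→7: 7 black — skip
    11 black
    8→4: 4 black — skip
  8 black
  6 gray
    6→4: 4 black — skip
    9 gray
    9 black
    2 gray
      10 gray
        10→11: 11 black — skip
        10→1: 1 is gray → back edge
Back edge closes the cycle 1 → 6 → 2 → 10 → 1; its vertices are {1, 2, 6, 10}.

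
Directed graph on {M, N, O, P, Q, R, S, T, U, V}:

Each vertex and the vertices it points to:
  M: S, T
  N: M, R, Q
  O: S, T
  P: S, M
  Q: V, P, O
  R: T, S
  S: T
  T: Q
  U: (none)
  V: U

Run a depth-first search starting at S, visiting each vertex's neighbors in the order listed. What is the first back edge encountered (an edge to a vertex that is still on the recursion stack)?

P->S

DFS from S (visiting each vertex's neighbors in the order listed); mark gray on enter, black on exit:
S gray
  T gray
    Q gray
      V gray
        U gray
        U black
      V black
      P gray
        P→S: S is gray → back edge
First back edge: P → S.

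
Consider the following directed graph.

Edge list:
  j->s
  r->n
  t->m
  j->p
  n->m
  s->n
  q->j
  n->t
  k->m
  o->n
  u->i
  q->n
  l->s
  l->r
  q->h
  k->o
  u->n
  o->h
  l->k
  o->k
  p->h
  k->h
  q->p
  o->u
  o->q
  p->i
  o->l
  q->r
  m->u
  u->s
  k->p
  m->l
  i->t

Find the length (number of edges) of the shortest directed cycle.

For each vertex v, BFS finds the shortest path from v back to v.
The shortest such closed walk is o → k → o, length 2.

2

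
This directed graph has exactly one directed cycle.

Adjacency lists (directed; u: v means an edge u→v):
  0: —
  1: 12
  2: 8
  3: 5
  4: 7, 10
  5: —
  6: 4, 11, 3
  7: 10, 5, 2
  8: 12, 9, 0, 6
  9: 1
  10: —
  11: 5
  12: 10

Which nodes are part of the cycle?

DFS with gray/black marking from 8:
8 gray
  12 gray
    10 gray
    10 black
  12 black
  9 gray
    1 gray
      1→12: 12 black — skip
    1 black
  9 black
  0 gray
  0 black
  6 gray
    4 gray
      7 gray
        7→10: 10 black — skip
        5 gray
        5 black
        2 gray
          2→8: 8 is gray → back edge
Back edge closes the cycle 8 → 6 → 4 → 7 → 2 → 8; its vertices are {2, 4, 6, 7, 8}.

2, 4, 6, 7, 8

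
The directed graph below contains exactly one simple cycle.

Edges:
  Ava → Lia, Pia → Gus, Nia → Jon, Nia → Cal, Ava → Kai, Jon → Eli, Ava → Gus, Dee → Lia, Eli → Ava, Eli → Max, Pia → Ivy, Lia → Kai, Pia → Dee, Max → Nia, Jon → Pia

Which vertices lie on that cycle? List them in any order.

Eli, Jon, Max, Nia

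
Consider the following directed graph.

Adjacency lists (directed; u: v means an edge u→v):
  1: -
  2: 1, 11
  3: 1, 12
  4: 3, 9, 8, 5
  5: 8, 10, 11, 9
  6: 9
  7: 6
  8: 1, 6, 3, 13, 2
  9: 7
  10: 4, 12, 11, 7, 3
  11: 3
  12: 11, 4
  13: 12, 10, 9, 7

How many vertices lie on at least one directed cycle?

A vertex is on a directed cycle iff it belongs to a strongly connected component of size ≥ 2 (or has a self-loop).
The vertices on cycles are {2, 3, 4, 5, 6, 7, 8, 9, 10, 11, 12, 13} — 12 in total.

12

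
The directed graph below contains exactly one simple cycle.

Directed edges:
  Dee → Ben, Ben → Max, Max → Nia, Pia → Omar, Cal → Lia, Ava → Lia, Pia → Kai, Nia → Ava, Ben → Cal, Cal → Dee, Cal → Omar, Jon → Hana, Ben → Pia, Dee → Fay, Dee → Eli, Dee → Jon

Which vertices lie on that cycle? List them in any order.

Ben, Cal, Dee

DFS with gray/black marking from Dee:
Dee gray
  Ben gray
    Max gray
      Nia gray
        Ava gray
          Lia gray
          Lia black
        Ava black
      Nia black
    Max black
    Cal gray
      Cal→Lia: Lia black — skip
      Omar gray
      Omar black
      Cal→Dee: Dee is gray → back edge
Back edge closes the cycle Dee → Ben → Cal → Dee; its vertices are {Ben, Cal, Dee}.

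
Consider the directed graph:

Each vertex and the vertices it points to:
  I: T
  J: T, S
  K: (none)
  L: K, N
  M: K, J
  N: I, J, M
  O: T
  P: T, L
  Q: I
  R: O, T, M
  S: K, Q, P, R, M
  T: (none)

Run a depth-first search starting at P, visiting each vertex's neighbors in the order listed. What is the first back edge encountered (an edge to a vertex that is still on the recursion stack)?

S->P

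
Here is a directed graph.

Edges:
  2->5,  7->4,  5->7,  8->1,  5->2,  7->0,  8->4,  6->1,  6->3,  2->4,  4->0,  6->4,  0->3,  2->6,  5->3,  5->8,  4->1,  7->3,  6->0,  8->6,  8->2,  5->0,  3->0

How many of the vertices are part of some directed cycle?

5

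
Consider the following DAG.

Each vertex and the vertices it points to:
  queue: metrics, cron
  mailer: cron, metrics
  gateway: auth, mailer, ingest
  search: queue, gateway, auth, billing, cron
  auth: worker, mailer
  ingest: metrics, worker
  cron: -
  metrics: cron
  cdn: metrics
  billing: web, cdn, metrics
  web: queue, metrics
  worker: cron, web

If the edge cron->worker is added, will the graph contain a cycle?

Yes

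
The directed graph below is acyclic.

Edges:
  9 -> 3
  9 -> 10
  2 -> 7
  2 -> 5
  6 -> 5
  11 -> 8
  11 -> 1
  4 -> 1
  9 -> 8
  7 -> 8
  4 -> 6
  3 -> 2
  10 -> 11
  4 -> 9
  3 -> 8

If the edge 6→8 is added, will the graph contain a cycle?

Adding 6→8 creates a cycle iff 8 can already reach 6.
Explore from 8: no path reaches 6. The graph stays acyclic.

No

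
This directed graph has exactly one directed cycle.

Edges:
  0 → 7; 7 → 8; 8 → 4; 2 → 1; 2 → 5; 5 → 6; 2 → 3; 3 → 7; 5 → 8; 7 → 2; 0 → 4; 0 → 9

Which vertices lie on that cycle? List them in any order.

2, 3, 7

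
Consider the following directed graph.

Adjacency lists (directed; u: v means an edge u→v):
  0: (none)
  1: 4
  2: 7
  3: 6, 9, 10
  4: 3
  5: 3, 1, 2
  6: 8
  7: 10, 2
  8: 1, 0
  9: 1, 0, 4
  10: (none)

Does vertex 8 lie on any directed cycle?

8 is on a cycle iff 8 can reach itself via ≥1 edge.
8 → 1 → 4 → 3 → 6 → 8 — yes.

Yes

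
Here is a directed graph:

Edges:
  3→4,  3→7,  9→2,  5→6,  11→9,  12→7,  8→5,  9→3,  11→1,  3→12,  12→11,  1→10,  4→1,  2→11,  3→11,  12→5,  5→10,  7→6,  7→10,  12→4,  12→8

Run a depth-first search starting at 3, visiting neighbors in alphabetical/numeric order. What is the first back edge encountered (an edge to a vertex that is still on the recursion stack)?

DFS from 3 (visiting neighbors in alphabetical/numeric order); mark gray on enter, black on exit:
3 gray
  4 gray
    1 gray
      10 gray
      10 black
    1 black
  4 black
  7 gray
    6 gray
    6 black
    7→10: 10 black — skip
  7 black
  11 gray
    11→1: 1 black — skip
    9 gray
      2 gray
        2→11: 11 is gray → back edge
First back edge: 2 → 11.

2->11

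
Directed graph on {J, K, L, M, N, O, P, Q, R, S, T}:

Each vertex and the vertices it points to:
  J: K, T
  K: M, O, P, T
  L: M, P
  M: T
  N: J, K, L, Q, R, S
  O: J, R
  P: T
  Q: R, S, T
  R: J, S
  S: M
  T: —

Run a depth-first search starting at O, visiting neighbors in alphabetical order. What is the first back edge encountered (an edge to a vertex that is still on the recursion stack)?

K->O

DFS from O (visiting neighbors in alphabetical order); mark gray on enter, black on exit:
O gray
  J gray
    K gray
      M gray
        T gray
        T black
      M black
      K→O: O is gray → back edge
First back edge: K → O.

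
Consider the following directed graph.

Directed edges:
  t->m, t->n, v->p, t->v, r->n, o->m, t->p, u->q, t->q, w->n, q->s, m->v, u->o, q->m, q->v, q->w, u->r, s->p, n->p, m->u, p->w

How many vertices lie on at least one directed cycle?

A vertex is on a directed cycle iff it belongs to a strongly connected component of size ≥ 2 (or has a self-loop).
The vertices on cycles are {m, n, o, p, q, u, w} — 7 in total.

7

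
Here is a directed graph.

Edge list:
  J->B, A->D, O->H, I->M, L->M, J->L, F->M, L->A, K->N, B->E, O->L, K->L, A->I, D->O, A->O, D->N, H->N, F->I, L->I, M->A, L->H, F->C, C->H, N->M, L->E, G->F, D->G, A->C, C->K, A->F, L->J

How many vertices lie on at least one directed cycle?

13

A vertex is on a directed cycle iff it belongs to a strongly connected component of size ≥ 2 (or has a self-loop).
The vertices on cycles are {A, C, D, F, G, H, I, J, K, L, M, N, O} — 13 in total.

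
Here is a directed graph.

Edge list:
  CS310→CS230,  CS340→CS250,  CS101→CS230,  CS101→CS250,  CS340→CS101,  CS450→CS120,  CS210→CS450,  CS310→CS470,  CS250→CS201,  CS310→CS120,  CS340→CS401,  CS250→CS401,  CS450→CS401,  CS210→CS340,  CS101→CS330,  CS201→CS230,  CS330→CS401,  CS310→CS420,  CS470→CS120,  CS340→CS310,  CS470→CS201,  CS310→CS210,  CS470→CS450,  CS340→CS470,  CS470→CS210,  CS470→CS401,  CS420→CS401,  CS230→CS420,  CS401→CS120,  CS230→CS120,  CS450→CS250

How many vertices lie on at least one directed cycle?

4

A vertex is on a directed cycle iff it belongs to a strongly connected component of size ≥ 2 (or has a self-loop).
The vertices on cycles are {CS210, CS310, CS340, CS470} — 4 in total.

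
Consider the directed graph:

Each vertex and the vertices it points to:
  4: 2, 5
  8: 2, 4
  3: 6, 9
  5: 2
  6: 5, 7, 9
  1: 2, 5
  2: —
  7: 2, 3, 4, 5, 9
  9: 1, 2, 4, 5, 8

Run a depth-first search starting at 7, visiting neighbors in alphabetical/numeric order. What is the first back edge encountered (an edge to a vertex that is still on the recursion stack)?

6→7

DFS from 7 (visiting neighbors in alphabetical/numeric order); mark gray on enter, black on exit:
7 gray
  2 gray
  2 black
  3 gray
    6 gray
      5 gray
        5→2: 2 black — skip
      5 black
      6→7: 7 is gray → back edge
First back edge: 6 → 7.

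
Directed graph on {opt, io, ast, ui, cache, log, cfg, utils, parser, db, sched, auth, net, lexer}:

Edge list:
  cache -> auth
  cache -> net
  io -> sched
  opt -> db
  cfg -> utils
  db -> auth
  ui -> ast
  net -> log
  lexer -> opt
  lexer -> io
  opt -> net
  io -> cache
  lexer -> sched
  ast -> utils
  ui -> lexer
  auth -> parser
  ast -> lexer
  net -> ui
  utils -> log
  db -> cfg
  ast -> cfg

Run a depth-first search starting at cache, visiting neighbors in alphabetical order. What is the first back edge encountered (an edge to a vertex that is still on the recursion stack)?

io->cache

DFS from cache (visiting neighbors in alphabetical order); mark gray on enter, black on exit:
cache gray
  auth gray
    parser gray
    parser black
  auth black
  net gray
    log gray
    log black
    ui gray
      ast gray
        cfg gray
          utils gray
            utils→log: log black — skip
          utils black
        cfg black
        lexer gray
          io gray
            io→cache: cache is gray → back edge
First back edge: io → cache.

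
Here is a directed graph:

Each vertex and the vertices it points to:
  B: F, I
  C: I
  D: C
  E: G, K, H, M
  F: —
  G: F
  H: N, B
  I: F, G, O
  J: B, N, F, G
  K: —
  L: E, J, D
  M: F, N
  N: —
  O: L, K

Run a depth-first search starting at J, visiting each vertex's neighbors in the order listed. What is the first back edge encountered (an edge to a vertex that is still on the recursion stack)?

DFS from J (visiting each vertex's neighbors in the order listed); mark gray on enter, black on exit:
J gray
  B gray
    F gray
    F black
    I gray
      I→F: F black — skip
      G gray
        G→F: F black — skip
      G black
      O gray
        L gray
          E gray
            E→G: G black — skip
            K gray
            K black
            H gray
              N gray
              N black
              H→B: B is gray → back edge
First back edge: H → B.

H->B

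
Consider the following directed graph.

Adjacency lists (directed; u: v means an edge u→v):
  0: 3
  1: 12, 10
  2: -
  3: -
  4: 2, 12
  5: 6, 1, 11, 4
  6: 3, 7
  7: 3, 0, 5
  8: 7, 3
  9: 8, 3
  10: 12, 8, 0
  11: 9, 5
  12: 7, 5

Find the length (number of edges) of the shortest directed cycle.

2

For each vertex v, BFS finds the shortest path from v back to v.
The shortest such closed walk is 5 → 11 → 5, length 2.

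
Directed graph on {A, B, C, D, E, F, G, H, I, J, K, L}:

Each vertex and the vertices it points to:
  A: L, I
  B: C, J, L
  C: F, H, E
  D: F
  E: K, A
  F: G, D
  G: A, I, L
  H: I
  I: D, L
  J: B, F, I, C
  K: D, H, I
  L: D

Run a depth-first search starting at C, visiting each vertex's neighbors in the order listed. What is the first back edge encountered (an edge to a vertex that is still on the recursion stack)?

D->F

DFS from C (visiting each vertex's neighbors in the order listed); mark gray on enter, black on exit:
C gray
  F gray
    G gray
      A gray
        L gray
          D gray
            D→F: F is gray → back edge
First back edge: D → F.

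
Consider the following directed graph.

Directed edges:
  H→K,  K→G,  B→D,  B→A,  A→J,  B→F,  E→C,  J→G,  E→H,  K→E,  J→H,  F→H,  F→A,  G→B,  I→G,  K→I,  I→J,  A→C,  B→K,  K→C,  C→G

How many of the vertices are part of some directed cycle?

10

A vertex is on a directed cycle iff it belongs to a strongly connected component of size ≥ 2 (or has a self-loop).
The vertices on cycles are {A, B, C, E, F, G, H, I, J, K} — 10 in total.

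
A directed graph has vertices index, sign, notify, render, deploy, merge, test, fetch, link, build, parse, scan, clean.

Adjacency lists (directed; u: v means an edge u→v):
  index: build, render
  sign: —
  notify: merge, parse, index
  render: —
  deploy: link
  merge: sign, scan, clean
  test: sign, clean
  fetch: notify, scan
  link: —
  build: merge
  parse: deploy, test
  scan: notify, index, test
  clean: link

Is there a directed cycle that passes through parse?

parse lies on a cycle iff there is a path from parse back to itself.
Exploring from parse, it never reaches itself; equivalently, its strongly connected component is a singleton.

No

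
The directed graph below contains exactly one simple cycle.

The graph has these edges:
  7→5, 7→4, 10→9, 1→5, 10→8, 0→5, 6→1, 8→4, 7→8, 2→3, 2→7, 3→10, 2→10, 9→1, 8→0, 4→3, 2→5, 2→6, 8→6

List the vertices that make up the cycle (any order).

3, 4, 8, 10

DFS with gray/black marking from 10:
10 gray
  8 gray
    4 gray
      3 gray
        3→10: 10 is gray → back edge
Back edge closes the cycle 10 → 8 → 4 → 3 → 10; its vertices are {3, 4, 8, 10}.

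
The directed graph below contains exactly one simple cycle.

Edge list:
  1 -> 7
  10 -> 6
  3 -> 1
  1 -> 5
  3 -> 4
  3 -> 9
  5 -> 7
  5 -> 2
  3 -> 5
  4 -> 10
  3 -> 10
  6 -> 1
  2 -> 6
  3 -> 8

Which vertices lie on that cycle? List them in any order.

DFS with gray/black marking from 1:
1 gray
  5 gray
    7 gray
    7 black
    2 gray
      6 gray
        6→1: 1 is gray → back edge
Back edge closes the cycle 1 → 5 → 2 → 6 → 1; its vertices are {1, 2, 5, 6}.

1, 2, 5, 6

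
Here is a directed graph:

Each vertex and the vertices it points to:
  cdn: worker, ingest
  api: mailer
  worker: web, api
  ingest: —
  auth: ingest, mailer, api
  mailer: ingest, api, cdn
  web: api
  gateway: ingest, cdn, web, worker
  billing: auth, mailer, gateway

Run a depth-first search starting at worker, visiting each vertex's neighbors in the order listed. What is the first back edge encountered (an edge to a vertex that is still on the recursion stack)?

DFS from worker (visiting each vertex's neighbors in the order listed); mark gray on enter, black on exit:
worker gray
  web gray
    api gray
      mailer gray
        ingest gray
        ingest black
        mailer→api: api is gray → back edge
First back edge: mailer → api.

mailer->api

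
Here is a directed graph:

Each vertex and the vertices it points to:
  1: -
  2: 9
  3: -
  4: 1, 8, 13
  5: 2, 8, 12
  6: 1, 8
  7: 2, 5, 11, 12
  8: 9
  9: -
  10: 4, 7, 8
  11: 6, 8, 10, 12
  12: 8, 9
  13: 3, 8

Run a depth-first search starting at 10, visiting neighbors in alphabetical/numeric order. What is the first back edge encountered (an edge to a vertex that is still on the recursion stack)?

11->10

DFS from 10 (visiting neighbors in alphabetical/numeric order); mark gray on enter, black on exit:
10 gray
  4 gray
    1 gray
    1 black
    8 gray
      9 gray
      9 black
    8 black
    13 gray
      3 gray
      3 black
      13→8: 8 black — skip
    13 black
  4 black
  7 gray
    2 gray
      2→9: 9 black — skip
    2 black
    5 gray
      5→2: 2 black — skip
      5→8: 8 black — skip
      12 gray
        12→8: 8 black — skip
        12→9: 9 black — skip
      12 black
    5 black
    11 gray
      6 gray
        6→1: 1 black — skip
        6→8: 8 black — skip
      6 black
      11→8: 8 black — skip
      11→10: 10 is gray → back edge
First back edge: 11 → 10.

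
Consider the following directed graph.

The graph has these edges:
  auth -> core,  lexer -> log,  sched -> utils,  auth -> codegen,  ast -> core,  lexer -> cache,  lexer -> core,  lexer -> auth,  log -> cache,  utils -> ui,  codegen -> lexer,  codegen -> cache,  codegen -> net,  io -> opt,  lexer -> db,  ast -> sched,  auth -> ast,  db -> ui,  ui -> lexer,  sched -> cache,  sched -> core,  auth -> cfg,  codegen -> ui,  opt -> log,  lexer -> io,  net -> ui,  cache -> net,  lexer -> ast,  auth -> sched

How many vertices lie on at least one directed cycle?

A vertex is on a directed cycle iff it belongs to a strongly connected component of size ≥ 2 (or has a self-loop).
The vertices on cycles are {db, io, ui, ast, log, net, opt, auth, cache, lexer, sched, utils, codegen} — 13 in total.

13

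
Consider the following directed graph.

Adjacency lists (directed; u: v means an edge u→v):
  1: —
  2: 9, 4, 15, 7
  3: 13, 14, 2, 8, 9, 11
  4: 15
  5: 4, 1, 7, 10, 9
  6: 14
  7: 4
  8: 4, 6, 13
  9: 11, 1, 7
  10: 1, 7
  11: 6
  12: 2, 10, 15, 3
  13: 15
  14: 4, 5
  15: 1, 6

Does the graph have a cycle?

Yes

DFS with white/gray/black marking, starting from 8:
8 gray
  4 gray
    15 gray
      1 gray
      1 black
      6 gray
        14 gray
          14→4: 4 is gray → back edge
Back edge found, so a cycle exists: 4 → 15 → 6 → 14 → 4.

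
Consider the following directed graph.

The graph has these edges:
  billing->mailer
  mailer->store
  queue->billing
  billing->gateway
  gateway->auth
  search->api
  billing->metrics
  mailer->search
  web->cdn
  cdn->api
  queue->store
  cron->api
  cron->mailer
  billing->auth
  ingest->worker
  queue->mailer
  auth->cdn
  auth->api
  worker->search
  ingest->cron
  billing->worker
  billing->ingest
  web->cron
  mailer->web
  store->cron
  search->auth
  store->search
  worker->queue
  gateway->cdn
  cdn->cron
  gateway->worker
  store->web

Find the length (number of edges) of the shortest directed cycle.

3

For each vertex v, BFS finds the shortest path from v back to v.
The shortest such closed walk is queue → billing → worker → queue, length 3.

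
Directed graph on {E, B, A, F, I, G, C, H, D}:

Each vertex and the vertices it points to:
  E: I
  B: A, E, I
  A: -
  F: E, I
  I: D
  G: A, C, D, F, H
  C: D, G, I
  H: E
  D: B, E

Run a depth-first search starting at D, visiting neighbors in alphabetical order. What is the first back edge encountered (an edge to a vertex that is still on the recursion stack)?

DFS from D (visiting neighbors in alphabetical order); mark gray on enter, black on exit:
D gray
  B gray
    A gray
    A black
    E gray
      I gray
        I→D: D is gray → back edge
First back edge: I → D.

I->D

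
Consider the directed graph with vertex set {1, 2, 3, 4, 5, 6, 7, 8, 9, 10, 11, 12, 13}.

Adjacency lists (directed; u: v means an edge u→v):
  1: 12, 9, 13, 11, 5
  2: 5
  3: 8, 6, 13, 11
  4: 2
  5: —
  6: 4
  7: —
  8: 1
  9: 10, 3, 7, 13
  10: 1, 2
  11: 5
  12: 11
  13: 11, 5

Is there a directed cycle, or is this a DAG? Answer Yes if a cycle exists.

Yes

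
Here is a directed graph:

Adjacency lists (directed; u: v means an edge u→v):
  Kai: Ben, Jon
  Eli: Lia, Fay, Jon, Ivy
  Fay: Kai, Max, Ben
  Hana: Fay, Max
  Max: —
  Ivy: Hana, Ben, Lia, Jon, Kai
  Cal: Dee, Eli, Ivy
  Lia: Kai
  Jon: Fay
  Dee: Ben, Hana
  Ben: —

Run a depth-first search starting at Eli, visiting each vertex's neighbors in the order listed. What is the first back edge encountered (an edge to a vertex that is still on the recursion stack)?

Fay->Kai

DFS from Eli (visiting each vertex's neighbors in the order listed); mark gray on enter, black on exit:
Eli gray
  Lia gray
    Kai gray
      Ben gray
      Ben black
      Jon gray
        Fay gray
          Fay→Kai: Kai is gray → back edge
First back edge: Fay → Kai.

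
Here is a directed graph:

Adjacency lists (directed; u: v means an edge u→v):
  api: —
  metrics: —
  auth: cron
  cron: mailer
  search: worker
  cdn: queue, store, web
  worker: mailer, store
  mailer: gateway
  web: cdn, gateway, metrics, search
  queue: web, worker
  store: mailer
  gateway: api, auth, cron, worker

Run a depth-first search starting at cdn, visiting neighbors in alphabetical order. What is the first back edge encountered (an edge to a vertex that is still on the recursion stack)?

DFS from cdn (visiting neighbors in alphabetical order); mark gray on enter, black on exit:
cdn gray
  queue gray
    web gray
      web→cdn: cdn is gray → back edge
First back edge: web → cdn.

web->cdn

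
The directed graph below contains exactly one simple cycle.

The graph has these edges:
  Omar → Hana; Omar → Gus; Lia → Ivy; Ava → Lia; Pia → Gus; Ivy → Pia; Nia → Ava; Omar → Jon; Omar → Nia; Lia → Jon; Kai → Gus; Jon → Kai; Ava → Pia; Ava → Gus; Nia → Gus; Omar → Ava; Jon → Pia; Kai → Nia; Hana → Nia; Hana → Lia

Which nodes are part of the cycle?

Ava, Jon, Kai, Lia, Nia

DFS with gray/black marking from Lia:
Lia gray
  Jon gray
    Kai gray
      Nia gray
        Gus gray
        Gus black
        Ava gray
          Pia gray
            Pia→Gus: Gus black — skip
          Pia black
          Ava→Lia: Lia is gray → back edge
Back edge closes the cycle Lia → Jon → Kai → Nia → Ava → Lia; its vertices are {Ava, Jon, Kai, Lia, Nia}.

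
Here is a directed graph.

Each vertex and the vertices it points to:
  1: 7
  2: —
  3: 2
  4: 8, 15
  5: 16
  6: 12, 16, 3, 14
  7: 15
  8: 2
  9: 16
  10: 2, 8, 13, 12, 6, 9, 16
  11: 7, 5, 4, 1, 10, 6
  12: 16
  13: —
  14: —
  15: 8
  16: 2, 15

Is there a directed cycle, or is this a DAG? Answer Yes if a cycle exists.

No

DFS with white/gray/black marking, starting from 1:
1 gray
  7 gray
    15 gray
      8 gray
        2 gray
        2 black
      8 black
    15 black
  7 black
1 black
3 gray
  3→2: 2 black — skip
3 black
4 gray
  4→8: 8 black — skip
  4→15: 15 black — skip
4 black
5 gray
  16 gray
    16→2: 2 black — skip
    16→15: 15 black — skip
  16 black
5 black
6 gray
  12 gray
    12→16: 16 black — skip
  12 black
  6→16: 16 black — skip
  6→3: 3 black — skip
  14 gray
  14 black
6 black
9 gray
  9→16: 16 black — skip
9 black
10 gray
  10→2: 2 black — skip
  10→8: 8 black — skip
  13 gray
  13 black
  10→12: 12 black — skip
  10→6: 6 black — skip
  10→9: 9 black — skip
  10→16: 16 black — skip
10 black
11 gray
  11→7: 7 black — skip
  11→5: 5 black — skip
  11→4: 4 black — skip
  11→1: 1 black — skip
  11→10: 10 black — skip
  11→6: 6 black — skip
11 black
Every edge goes to a white or black vertex — no back edge, so the graph is acyclic.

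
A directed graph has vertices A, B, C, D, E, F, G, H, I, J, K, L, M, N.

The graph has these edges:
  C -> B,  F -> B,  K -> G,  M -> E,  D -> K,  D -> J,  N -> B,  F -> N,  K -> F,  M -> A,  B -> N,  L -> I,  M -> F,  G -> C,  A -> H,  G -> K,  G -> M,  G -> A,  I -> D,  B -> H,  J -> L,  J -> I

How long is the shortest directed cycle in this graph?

For each vertex v, BFS finds the shortest path from v back to v.
The shortest such closed walk is K → G → K, length 2.

2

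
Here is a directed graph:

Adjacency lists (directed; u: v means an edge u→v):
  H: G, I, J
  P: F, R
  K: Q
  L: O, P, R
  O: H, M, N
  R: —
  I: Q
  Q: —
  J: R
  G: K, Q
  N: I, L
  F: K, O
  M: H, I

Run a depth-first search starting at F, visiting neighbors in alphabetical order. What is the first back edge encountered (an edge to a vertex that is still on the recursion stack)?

L->O

DFS from F (visiting neighbors in alphabetical order); mark gray on enter, black on exit:
F gray
  K gray
    Q gray
    Q black
  K black
  O gray
    H gray
      G gray
        G→K: K black — skip
        G→Q: Q black — skip
      G black
      I gray
        I→Q: Q black — skip
      I black
      J gray
        R gray
        R black
      J black
    H black
    M gray
      M→H: H black — skip
      M→I: I black — skip
    M black
    N gray
      N→I: I black — skip
      L gray
        L→O: O is gray → back edge
First back edge: L → O.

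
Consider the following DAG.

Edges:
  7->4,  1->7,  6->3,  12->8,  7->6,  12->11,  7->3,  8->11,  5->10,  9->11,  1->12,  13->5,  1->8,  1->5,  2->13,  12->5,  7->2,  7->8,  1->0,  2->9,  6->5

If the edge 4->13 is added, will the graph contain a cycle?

Adding 4→13 creates a cycle iff 13 can already reach 4.
Explore from 13: no path reaches 4. The graph stays acyclic.

No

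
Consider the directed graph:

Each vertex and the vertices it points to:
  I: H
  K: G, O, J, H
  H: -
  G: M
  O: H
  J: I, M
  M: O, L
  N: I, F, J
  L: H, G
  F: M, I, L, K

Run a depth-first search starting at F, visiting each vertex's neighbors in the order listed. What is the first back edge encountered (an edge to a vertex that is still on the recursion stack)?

G->M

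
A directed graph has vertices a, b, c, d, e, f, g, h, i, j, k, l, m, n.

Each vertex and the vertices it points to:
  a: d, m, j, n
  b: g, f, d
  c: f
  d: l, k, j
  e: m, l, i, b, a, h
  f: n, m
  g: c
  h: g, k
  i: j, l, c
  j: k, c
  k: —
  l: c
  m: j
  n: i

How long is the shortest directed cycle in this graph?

For each vertex v, BFS finds the shortest path from v back to v.
The shortest such closed walk is n → i → c → f → n, length 4.

4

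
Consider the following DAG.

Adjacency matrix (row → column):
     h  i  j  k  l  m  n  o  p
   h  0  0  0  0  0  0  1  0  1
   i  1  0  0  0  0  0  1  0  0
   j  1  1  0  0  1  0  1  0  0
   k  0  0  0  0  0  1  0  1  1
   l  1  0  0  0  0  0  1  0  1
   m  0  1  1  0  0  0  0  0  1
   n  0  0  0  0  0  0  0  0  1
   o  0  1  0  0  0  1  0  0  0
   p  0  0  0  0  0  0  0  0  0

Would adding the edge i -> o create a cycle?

Yes

Adding i→o creates a cycle iff o can already reach i.
Path from o: o → i.
So o → … → i → o is a cycle.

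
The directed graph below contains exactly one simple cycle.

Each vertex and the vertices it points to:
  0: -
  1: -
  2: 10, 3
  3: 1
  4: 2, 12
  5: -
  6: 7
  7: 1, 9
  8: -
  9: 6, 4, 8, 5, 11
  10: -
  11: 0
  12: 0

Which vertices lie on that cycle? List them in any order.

6, 7, 9

DFS with gray/black marking from 7:
7 gray
  1 gray
  1 black
  9 gray
    6 gray
      6→7: 7 is gray → back edge
Back edge closes the cycle 7 → 9 → 6 → 7; its vertices are {6, 7, 9}.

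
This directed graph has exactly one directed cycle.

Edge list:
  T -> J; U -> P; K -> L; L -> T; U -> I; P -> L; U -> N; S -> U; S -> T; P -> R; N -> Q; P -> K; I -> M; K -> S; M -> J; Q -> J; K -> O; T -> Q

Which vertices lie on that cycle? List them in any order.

K, P, S, U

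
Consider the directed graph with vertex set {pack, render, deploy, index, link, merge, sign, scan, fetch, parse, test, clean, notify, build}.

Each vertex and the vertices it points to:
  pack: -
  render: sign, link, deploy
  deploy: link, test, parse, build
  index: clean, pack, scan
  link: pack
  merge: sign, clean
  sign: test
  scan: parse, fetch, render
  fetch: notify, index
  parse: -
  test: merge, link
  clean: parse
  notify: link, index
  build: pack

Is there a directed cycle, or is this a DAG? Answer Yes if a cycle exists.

DFS with white/gray/black marking, starting from sign:
sign gray
  test gray
    merge gray
      merge→sign: sign is gray → back edge
Back edge found, so a cycle exists: sign → test → merge → sign.

Yes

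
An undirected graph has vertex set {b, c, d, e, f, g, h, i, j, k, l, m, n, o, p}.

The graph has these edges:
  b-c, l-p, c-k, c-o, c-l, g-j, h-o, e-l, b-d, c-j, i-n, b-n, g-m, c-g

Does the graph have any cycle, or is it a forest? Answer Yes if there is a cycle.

Yes

DFS, tracking each vertex's parent; an edge to a visited non-parent vertex closes a cycle.
Start from c:
visit c (parent –)
  visit g (parent c)
    visit j (parent g)
      j–c: c visited and ≠ parent → cycle
Cycle: c – g – j – c.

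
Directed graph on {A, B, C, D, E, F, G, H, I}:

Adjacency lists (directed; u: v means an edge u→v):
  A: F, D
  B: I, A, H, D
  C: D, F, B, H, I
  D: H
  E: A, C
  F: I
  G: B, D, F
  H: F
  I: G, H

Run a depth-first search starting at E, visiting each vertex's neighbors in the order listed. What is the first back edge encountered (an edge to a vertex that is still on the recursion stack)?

DFS from E (visiting each vertex's neighbors in the order listed); mark gray on enter, black on exit:
E gray
  A gray
    F gray
      I gray
        G gray
          B gray
            B→I: I is gray → back edge
First back edge: B → I.

B→I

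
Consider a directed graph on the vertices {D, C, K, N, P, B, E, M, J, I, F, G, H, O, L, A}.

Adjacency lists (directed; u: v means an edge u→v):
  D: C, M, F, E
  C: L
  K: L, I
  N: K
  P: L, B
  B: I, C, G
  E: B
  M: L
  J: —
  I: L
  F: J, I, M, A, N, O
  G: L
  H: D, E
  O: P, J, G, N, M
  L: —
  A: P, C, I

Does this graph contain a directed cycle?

No

DFS with white/gray/black marking, starting from I:
I gray
  L gray
  L black
I black
D gray
  C gray
    C→L: L black — skip
  C black
  M gray
    M→L: L black — skip
  M black
  F gray
    J gray
    J black
    F→I: I black — skip
    F→M: M black — skip
    A gray
      P gray
        P→L: L black — skip
        B gray
          B→I: I black — skip
          B→C: C black — skip
          G gray
            G→L: L black — skip
          G black
        B black
      P black
      A→C: C black — skip
      A→I: I black — skip
    A black
    N gray
      K gray
        K→L: L black — skip
        K→I: I black — skip
      K black
    N black
    O gray
      O→P: P black — skip
      O→J: J black — skip
      O→G: G black — skip
      O→N: N black — skip
      O→M: M black — skip
    O black
  F black
  E gray
    E→B: B black — skip
  E black
D black
H gray
  H→D: D black — skip
  H→E: E black — skip
H black
Every edge goes to a white or black vertex — no back edge, so the graph is acyclic.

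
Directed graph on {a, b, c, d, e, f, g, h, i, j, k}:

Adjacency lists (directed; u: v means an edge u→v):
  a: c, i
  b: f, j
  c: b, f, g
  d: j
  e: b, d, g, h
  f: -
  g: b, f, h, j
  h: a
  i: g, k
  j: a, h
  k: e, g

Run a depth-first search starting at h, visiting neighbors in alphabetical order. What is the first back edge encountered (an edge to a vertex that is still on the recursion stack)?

DFS from h (visiting neighbors in alphabetical order); mark gray on enter, black on exit:
h gray
  a gray
    c gray
      b gray
        f gray
        f black
        j gray
          j→a: a is gray → back edge
First back edge: j → a.

j→a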